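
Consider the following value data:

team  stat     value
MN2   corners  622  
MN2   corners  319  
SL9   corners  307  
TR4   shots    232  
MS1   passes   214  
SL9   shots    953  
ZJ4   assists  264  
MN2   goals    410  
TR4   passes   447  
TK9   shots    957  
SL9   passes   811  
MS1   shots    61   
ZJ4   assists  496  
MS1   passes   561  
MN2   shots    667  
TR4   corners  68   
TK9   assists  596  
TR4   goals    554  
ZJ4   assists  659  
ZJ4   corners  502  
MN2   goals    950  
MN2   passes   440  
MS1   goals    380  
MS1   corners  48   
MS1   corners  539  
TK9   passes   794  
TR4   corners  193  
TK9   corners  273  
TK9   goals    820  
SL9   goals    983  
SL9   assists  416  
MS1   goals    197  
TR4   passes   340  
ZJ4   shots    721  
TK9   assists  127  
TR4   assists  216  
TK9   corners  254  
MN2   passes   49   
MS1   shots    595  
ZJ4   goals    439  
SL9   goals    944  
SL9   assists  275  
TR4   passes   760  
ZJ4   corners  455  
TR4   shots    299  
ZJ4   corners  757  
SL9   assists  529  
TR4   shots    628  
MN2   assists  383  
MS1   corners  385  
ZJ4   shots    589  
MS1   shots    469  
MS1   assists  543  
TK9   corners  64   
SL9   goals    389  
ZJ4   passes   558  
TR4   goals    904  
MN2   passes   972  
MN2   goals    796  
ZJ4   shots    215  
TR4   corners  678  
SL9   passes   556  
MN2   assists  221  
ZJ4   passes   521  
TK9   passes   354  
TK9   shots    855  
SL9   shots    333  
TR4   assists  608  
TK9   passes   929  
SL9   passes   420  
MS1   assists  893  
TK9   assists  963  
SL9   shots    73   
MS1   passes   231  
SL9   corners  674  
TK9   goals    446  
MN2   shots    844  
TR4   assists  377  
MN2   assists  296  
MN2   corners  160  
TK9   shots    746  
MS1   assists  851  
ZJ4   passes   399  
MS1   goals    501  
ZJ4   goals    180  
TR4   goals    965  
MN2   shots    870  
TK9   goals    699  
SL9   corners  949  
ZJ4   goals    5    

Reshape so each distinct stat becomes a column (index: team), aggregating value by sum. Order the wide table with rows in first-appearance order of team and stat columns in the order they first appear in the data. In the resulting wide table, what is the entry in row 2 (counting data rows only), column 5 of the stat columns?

With rows in first-appearance order of team, row 2 is team=SL9. stat columns in first-appearance order: corners, shots, passes, assists, goals; column 5 is goals.
Long rows with team=SL9, stat=goals: 983 + 944 + 389 = 2316.

2316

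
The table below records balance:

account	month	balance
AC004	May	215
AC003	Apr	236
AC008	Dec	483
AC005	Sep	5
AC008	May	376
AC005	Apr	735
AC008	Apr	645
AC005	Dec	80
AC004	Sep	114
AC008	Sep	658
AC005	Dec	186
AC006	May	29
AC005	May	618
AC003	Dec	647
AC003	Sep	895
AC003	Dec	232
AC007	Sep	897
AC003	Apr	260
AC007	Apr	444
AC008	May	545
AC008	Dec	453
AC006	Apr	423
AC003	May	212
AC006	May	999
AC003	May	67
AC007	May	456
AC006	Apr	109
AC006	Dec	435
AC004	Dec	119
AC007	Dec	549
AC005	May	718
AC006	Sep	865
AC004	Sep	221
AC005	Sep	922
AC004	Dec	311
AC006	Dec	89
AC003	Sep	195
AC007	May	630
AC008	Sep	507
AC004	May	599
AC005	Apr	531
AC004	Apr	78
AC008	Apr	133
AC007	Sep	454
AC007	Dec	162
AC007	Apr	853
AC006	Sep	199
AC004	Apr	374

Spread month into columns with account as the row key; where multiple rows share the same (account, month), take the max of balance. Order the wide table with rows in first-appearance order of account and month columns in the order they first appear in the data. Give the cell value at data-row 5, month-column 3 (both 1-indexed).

435

With rows in first-appearance order of account, row 5 is account=AC006. month columns in first-appearance order: May, Apr, Dec, Sep; column 3 is Dec.
Long rows with account=AC006, month=Dec: max(435, 89) = 435.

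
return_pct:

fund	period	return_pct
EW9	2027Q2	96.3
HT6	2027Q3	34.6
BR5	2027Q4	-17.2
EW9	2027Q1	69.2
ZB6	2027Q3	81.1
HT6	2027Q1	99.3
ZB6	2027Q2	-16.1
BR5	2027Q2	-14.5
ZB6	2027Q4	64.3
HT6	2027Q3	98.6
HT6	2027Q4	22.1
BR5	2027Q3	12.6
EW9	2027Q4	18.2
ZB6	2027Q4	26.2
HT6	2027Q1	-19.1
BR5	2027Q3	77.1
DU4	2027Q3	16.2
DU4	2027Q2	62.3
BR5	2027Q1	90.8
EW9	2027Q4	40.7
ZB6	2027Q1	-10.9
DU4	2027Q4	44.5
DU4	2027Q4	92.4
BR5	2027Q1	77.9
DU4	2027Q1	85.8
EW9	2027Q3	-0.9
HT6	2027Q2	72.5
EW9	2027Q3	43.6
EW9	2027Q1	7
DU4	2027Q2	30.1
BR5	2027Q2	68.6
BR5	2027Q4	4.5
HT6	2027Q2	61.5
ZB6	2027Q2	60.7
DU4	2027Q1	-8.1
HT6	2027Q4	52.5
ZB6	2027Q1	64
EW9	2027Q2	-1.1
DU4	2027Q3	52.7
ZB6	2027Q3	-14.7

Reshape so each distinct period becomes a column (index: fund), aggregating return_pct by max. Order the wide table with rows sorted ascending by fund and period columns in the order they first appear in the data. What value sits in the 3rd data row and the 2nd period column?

43.6

With rows sorted ascending by fund, row 3 is fund=EW9. period columns in first-appearance order: 2027Q2, 2027Q3, 2027Q4, 2027Q1; column 2 is 2027Q3.
Long rows with fund=EW9, period=2027Q3: max(-0.9, 43.6) = 43.6.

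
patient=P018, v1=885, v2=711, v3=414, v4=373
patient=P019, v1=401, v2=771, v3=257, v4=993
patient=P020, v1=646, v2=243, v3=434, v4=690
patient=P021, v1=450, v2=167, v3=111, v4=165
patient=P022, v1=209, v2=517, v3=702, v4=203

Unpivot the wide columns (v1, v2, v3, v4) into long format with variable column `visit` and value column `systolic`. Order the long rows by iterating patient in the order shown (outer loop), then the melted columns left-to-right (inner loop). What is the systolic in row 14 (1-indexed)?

167

20 rows total (5 × 4). Row 14: index ⌊(14-1)/4⌋ = 3 into patient → P021; (14-1) mod 4 = 1 into the melted columns → v2.
So row 14 is (P021, v2, 167); systolic = 167.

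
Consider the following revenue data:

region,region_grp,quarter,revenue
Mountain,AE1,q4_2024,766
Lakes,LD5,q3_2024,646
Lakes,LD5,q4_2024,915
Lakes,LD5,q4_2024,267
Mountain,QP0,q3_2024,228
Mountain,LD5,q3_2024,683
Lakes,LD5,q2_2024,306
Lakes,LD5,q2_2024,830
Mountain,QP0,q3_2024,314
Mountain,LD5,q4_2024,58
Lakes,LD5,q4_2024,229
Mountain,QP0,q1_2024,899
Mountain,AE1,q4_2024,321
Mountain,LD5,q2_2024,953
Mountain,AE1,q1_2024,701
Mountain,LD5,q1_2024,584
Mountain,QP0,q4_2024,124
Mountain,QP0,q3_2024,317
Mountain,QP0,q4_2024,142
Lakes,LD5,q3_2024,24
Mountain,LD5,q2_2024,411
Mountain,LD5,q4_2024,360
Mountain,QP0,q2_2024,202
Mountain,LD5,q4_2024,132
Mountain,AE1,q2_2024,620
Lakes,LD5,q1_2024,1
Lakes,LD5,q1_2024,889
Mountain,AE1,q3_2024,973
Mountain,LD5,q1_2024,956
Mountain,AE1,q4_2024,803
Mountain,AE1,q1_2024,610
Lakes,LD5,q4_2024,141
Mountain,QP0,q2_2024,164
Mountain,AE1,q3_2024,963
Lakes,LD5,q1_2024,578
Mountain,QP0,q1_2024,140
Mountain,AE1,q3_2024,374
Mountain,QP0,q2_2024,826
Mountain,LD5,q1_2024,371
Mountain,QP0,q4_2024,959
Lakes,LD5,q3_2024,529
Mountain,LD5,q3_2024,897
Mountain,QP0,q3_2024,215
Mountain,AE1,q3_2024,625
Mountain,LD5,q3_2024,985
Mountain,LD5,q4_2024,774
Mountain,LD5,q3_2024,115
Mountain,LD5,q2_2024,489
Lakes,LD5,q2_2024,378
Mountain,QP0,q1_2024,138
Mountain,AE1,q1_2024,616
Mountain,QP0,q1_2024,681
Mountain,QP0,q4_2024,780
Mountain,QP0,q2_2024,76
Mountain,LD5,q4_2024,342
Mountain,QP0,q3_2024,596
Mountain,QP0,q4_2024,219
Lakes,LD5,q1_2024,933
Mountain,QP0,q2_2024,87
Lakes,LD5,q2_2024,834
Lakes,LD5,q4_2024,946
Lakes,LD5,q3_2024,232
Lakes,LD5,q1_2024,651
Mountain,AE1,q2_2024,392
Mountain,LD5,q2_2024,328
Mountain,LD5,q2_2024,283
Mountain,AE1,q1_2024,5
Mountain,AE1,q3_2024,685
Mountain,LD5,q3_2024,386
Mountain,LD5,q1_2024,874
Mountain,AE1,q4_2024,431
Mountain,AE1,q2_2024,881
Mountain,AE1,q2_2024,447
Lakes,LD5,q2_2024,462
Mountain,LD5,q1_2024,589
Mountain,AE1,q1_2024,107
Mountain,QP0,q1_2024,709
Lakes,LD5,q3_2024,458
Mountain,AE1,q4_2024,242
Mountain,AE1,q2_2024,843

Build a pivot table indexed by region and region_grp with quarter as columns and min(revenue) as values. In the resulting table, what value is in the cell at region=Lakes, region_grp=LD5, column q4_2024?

Rows with region=Lakes, region_grp=LD5 and quarter=q4_2024: revenue values are 915, 267, 229, 141, 946.
min(915, 267, 229, 141, 946) = 141.

141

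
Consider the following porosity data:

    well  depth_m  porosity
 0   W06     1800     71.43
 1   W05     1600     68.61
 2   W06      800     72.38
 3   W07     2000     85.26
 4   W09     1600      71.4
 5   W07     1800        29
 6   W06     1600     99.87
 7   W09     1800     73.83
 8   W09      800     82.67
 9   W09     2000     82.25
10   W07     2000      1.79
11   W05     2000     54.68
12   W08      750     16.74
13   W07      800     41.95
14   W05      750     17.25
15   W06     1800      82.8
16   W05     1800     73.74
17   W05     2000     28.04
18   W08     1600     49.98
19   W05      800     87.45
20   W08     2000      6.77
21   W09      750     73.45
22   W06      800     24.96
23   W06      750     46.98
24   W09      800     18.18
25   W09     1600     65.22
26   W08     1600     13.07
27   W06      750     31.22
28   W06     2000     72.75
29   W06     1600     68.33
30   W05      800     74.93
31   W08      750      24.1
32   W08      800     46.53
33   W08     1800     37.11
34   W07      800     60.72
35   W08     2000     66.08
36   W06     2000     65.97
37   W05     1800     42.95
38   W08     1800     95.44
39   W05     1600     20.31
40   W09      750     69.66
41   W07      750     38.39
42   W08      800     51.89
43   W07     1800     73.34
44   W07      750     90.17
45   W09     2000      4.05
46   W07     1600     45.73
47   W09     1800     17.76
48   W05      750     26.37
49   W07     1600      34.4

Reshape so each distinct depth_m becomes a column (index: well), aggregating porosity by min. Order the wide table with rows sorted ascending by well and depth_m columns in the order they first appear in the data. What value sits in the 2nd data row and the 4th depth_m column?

65.97

With rows sorted ascending by well, row 2 is well=W06. depth_m columns in first-appearance order: 1800, 1600, 800, 2000, 750; column 4 is 2000.
Long rows with well=W06, depth_m=2000: min(72.75, 65.97) = 65.97.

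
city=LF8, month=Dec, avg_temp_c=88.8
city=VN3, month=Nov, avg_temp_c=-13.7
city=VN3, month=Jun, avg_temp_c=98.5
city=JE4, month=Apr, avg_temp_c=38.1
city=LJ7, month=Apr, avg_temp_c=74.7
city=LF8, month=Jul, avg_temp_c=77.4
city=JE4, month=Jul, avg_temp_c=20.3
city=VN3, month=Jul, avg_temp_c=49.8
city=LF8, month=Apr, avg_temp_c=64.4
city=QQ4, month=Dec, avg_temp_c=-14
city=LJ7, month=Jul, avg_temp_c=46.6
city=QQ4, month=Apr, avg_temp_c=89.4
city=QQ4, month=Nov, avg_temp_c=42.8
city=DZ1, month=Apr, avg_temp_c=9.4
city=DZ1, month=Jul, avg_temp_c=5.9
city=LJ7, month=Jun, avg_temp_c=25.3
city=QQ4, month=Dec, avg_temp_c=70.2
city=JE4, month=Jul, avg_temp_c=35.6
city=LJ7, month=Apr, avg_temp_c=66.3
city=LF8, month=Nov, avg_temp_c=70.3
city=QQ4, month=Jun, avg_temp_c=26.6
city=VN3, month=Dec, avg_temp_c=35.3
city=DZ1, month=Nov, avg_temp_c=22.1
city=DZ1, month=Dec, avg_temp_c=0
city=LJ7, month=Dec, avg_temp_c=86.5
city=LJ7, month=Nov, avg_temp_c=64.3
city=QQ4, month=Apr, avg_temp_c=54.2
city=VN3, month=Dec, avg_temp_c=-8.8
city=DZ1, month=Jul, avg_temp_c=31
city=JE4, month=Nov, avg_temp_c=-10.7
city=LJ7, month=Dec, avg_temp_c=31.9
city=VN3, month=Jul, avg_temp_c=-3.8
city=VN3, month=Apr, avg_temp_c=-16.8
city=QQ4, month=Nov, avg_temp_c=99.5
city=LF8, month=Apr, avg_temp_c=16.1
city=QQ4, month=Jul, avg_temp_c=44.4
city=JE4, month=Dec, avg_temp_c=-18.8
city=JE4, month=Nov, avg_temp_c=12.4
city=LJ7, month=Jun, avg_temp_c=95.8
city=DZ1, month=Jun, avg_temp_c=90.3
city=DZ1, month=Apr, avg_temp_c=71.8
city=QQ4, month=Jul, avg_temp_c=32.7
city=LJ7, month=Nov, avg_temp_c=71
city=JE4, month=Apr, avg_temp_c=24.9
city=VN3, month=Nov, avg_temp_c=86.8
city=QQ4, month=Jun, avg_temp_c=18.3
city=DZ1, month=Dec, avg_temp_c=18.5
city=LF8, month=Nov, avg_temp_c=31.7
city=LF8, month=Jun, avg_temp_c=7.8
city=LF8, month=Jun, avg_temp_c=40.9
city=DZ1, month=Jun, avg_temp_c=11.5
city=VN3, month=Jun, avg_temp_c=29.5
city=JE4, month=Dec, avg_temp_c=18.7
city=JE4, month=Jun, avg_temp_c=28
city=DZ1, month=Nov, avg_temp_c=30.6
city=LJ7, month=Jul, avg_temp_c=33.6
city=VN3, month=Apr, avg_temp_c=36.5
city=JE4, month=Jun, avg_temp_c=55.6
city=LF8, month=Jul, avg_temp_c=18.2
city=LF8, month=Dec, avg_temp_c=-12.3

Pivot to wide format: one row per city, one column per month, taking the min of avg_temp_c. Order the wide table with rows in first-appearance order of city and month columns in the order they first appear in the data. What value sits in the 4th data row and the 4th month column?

With rows in first-appearance order of city, row 4 is city=LJ7. month columns in first-appearance order: Dec, Nov, Jun, Apr, Jul; column 4 is Apr.
Long rows with city=LJ7, month=Apr: min(74.7, 66.3) = 66.3.

66.3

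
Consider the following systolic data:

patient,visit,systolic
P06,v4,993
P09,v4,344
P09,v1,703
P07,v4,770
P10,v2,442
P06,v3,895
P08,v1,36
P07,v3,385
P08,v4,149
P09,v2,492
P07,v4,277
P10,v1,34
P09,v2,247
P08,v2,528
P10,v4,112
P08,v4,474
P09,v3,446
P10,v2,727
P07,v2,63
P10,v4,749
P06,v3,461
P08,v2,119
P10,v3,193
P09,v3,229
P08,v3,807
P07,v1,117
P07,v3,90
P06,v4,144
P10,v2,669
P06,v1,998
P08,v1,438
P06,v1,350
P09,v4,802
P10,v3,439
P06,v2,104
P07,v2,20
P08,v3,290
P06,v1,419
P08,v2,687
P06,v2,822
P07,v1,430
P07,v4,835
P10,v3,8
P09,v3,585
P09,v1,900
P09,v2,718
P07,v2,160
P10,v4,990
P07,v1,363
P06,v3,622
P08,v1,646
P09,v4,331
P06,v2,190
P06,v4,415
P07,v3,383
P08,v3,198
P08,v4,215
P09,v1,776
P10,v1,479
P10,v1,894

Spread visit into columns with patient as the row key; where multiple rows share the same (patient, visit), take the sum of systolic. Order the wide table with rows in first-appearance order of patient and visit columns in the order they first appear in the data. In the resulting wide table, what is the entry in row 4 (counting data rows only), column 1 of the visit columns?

With rows in first-appearance order of patient, row 4 is patient=P10. visit columns in first-appearance order: v4, v1, v2, v3; column 1 is v4.
Long rows with patient=P10, visit=v4: 112 + 749 + 990 = 1851.

1851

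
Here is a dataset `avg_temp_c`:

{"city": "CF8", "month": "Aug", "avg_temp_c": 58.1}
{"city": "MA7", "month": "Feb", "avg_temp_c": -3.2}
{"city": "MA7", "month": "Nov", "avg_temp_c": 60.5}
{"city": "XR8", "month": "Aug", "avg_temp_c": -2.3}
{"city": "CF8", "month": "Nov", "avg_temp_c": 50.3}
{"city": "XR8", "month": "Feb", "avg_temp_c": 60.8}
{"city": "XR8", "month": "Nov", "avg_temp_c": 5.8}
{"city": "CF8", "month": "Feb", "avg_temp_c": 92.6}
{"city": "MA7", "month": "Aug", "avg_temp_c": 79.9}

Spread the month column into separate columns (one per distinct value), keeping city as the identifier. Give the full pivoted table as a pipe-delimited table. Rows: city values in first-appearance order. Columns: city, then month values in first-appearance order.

| city | Aug | Feb | Nov |
| CF8 | 58.1 | 92.6 | 50.3 |
| MA7 | 79.9 | -3.2 | 60.5 |
| XR8 | -2.3 | 60.8 | 5.8 |

Columns: city plus the 3 distinct month values (Aug, Feb, Nov).
For example, row CF8 column Aug takes avg_temp_c=58.1 from the long row (CF8, Aug).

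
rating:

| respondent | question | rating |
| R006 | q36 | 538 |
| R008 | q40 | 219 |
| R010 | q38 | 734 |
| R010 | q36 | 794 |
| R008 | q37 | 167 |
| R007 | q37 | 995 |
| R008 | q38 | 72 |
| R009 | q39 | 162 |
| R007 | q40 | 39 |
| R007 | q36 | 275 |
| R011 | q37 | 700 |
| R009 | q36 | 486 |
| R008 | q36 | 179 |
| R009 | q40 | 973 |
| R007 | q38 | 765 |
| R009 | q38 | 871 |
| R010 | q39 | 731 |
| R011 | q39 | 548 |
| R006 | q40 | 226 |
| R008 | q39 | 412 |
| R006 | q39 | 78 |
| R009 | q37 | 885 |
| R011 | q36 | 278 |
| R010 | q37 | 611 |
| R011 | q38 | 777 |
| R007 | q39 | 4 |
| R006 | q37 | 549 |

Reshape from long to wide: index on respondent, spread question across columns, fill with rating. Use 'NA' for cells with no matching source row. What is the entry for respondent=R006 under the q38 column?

NA

No long-format row has respondent=R006 and question=q38, so the cell is NA.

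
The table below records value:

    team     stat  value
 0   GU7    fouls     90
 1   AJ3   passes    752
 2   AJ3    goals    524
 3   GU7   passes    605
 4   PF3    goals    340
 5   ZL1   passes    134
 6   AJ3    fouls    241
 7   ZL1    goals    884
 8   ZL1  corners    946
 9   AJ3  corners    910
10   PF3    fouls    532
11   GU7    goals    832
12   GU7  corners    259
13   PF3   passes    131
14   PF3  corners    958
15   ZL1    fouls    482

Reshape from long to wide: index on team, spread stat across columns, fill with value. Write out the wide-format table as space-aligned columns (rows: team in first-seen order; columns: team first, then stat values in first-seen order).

Columns: team plus the 4 distinct stat values (fouls, passes, goals, corners).
For example, row GU7 column fouls takes value=90 from the long row (GU7, fouls).

team  fouls  passes  goals  corners
GU7   90     605     832    259    
AJ3   241    752     524    910    
PF3   532    131     340    958    
ZL1   482    134     884    946    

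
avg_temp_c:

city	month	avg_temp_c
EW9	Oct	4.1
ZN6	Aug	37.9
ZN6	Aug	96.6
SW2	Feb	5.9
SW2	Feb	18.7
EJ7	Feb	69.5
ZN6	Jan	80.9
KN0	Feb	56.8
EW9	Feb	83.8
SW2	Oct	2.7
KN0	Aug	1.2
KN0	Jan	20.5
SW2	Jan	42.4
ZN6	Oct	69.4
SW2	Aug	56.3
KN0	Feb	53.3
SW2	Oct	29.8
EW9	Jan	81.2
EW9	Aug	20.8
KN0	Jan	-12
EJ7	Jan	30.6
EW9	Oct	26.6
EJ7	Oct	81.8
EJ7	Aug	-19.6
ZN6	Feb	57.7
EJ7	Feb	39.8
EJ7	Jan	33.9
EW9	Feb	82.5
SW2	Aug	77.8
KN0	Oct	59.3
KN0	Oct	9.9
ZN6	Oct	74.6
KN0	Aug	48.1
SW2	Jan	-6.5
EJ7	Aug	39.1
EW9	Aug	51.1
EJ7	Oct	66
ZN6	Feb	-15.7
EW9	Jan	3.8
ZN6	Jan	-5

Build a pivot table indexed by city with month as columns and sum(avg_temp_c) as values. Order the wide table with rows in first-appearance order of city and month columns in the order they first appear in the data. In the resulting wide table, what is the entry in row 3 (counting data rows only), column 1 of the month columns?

32.5

With rows in first-appearance order of city, row 3 is city=SW2. month columns in first-appearance order: Oct, Aug, Feb, Jan; column 1 is Oct.
Long rows with city=SW2, month=Oct: 2.7 + 29.8 = 32.5.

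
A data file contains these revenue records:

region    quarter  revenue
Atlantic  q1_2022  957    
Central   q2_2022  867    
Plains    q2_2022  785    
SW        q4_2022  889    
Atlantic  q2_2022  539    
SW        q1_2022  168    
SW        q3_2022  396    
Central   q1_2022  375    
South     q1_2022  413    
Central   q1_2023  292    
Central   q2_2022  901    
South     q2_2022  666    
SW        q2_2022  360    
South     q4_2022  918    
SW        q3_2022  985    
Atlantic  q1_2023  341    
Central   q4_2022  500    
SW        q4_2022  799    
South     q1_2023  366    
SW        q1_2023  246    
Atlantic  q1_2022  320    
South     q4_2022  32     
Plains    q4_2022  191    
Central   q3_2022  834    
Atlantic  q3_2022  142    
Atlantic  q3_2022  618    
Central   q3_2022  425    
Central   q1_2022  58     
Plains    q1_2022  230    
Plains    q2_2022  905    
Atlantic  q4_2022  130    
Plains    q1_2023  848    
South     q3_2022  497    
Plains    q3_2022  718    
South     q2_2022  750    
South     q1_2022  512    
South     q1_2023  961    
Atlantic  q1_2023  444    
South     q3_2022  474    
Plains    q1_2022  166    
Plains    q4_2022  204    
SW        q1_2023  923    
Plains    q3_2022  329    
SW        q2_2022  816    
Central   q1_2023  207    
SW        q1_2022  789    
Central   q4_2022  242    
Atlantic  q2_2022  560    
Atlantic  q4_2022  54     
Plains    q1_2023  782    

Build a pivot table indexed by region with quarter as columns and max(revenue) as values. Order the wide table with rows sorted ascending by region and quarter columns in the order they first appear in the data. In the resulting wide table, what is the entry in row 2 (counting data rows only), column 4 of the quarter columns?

834

With rows sorted ascending by region, row 2 is region=Central. quarter columns in first-appearance order: q1_2022, q2_2022, q4_2022, q3_2022, q1_2023; column 4 is q3_2022.
Long rows with region=Central, quarter=q3_2022: max(834, 425) = 834.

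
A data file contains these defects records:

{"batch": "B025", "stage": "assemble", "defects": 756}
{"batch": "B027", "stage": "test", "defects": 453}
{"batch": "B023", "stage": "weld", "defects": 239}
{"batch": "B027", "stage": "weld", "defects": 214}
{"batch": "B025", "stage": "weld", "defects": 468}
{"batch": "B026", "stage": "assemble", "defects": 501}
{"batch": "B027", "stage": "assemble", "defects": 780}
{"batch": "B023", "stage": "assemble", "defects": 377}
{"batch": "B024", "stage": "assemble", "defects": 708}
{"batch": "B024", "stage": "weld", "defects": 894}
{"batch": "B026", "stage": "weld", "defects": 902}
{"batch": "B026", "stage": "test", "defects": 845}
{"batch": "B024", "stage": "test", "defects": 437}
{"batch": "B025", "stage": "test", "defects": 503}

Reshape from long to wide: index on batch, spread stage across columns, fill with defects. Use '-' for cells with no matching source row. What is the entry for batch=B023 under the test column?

-

No long-format row has batch=B023 and stage=test, so the cell is -.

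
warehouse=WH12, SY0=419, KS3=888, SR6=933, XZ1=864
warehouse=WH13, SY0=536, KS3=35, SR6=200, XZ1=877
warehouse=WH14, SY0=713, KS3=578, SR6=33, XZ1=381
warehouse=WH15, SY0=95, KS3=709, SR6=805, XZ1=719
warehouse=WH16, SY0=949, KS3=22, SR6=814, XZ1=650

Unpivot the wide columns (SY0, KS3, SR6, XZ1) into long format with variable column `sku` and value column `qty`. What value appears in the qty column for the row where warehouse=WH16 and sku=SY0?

949

Unpivoting turns each (warehouse, wide-column) pair into one long row.
The wide cell at row WH16, column SY0 holds 949, so the long row (WH16, SY0) has qty=949.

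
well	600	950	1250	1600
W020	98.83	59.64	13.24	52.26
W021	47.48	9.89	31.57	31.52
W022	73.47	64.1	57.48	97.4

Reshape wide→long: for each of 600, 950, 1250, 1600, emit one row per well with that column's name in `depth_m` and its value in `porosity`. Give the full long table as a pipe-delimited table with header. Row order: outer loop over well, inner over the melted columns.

| well | depth_m | porosity |
| W020 | 600 | 98.83 |
| W020 | 950 | 59.64 |
| W020 | 1250 | 13.24 |
| W020 | 1600 | 52.26 |
| W021 | 600 | 47.48 |
| W021 | 950 | 9.89 |
| W021 | 1250 | 31.57 |
| W021 | 1600 | 31.52 |
| W022 | 600 | 73.47 |
| W022 | 950 | 64.1 |
| W022 | 1250 | 57.48 |
| W022 | 1600 | 97.4 |

Each (well, column) pair becomes one row: 3 × 4 = 12 rows.
For example, (W020, 600) → porosity=98.83.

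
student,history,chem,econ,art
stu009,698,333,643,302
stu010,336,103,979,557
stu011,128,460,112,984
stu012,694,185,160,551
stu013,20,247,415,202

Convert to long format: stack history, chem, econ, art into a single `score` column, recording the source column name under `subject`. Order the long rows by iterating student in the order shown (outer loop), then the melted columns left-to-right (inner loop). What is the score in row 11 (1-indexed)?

112

20 rows total (5 × 4). Row 11: index ⌊(11-1)/4⌋ = 2 into student → stu011; (11-1) mod 4 = 2 into the melted columns → econ.
So row 11 is (stu011, econ, 112); score = 112.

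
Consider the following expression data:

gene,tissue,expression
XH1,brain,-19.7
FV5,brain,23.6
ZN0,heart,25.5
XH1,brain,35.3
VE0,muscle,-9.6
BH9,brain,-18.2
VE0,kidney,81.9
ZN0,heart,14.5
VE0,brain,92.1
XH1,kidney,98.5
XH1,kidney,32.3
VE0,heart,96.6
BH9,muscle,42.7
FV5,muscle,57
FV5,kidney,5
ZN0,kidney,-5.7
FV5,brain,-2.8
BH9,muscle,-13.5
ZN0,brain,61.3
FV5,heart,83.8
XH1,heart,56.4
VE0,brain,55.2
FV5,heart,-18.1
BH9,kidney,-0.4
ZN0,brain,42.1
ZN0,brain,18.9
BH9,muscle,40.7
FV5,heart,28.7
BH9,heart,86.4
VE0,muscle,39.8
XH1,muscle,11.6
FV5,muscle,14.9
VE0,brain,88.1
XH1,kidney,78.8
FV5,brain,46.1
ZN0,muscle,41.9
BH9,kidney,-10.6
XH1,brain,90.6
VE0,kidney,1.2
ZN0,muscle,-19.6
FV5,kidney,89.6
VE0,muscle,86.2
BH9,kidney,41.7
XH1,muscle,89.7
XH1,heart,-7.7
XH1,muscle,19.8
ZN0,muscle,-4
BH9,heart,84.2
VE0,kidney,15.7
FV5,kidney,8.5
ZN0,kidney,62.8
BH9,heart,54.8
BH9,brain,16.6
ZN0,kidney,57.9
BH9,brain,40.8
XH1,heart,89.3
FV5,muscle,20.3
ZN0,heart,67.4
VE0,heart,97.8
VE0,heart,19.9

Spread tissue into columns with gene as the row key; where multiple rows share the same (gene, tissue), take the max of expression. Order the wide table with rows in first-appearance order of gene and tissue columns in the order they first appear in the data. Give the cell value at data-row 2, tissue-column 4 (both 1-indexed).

With rows in first-appearance order of gene, row 2 is gene=FV5. tissue columns in first-appearance order: brain, heart, muscle, kidney; column 4 is kidney.
Long rows with gene=FV5, tissue=kidney: max(5, 89.6, 8.5) = 89.6.

89.6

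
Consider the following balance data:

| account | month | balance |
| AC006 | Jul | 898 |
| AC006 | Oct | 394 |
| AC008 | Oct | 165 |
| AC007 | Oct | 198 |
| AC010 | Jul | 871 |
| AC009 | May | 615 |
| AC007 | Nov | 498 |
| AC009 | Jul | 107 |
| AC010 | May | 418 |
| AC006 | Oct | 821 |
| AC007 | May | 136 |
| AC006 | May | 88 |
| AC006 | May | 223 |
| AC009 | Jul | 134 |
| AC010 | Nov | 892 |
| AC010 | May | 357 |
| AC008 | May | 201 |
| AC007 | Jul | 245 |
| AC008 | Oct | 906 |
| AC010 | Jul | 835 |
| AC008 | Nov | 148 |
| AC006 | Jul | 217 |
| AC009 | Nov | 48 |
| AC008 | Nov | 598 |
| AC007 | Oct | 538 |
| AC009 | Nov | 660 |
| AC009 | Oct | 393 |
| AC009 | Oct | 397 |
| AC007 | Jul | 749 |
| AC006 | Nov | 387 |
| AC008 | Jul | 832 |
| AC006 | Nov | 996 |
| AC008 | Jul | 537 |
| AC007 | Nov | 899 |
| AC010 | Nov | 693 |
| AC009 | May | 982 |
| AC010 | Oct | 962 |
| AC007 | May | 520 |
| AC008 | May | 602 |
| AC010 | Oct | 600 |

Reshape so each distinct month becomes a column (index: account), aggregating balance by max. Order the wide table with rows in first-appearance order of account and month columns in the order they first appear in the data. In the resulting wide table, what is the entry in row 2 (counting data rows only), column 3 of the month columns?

With rows in first-appearance order of account, row 2 is account=AC008. month columns in first-appearance order: Jul, Oct, May, Nov; column 3 is May.
Long rows with account=AC008, month=May: max(201, 602) = 602.

602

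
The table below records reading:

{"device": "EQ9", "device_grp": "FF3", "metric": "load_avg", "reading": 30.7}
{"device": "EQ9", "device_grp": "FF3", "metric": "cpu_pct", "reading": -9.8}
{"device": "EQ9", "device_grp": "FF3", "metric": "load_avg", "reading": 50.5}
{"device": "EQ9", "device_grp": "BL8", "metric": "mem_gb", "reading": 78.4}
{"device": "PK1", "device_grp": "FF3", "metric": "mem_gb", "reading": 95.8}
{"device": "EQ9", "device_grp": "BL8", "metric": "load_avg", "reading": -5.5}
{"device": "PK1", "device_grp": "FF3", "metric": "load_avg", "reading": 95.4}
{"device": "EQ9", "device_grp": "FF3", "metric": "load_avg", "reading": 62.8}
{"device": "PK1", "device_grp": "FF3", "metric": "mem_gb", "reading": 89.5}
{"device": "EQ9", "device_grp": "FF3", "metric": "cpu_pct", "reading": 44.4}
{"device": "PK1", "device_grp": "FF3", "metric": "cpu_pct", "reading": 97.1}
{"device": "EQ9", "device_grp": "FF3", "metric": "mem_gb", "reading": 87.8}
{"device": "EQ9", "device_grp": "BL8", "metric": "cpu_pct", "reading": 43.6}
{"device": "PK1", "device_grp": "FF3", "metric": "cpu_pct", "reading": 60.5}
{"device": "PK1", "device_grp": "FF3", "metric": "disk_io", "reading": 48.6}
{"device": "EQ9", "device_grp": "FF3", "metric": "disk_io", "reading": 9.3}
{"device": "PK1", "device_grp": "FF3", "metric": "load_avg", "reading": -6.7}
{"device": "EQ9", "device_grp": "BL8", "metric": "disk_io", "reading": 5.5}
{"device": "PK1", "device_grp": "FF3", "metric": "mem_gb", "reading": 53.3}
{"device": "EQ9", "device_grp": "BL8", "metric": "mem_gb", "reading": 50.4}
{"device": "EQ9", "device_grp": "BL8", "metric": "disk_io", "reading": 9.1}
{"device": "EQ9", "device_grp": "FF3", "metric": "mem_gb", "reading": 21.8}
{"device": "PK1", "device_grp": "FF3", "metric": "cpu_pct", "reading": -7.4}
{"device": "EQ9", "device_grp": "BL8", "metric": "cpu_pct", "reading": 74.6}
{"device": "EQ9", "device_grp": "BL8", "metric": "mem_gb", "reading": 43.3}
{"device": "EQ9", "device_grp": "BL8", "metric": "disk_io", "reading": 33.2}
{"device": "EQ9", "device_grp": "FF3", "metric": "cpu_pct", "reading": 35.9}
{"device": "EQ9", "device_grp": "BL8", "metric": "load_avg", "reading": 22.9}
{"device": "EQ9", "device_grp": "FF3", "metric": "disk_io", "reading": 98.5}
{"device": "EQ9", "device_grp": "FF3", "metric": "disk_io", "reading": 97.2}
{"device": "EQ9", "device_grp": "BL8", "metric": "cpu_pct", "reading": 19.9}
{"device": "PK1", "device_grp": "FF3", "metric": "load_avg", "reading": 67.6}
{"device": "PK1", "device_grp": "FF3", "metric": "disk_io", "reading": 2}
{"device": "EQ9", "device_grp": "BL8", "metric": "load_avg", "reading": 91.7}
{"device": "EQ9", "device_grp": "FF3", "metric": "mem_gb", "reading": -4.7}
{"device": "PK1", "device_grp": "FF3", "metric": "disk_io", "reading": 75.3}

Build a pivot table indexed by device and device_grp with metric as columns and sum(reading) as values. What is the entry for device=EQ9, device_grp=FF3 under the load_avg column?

144

Rows with device=EQ9, device_grp=FF3 and metric=load_avg: reading values are 30.7, 50.5, 62.8.
30.7 + 50.5 + 62.8 = 144.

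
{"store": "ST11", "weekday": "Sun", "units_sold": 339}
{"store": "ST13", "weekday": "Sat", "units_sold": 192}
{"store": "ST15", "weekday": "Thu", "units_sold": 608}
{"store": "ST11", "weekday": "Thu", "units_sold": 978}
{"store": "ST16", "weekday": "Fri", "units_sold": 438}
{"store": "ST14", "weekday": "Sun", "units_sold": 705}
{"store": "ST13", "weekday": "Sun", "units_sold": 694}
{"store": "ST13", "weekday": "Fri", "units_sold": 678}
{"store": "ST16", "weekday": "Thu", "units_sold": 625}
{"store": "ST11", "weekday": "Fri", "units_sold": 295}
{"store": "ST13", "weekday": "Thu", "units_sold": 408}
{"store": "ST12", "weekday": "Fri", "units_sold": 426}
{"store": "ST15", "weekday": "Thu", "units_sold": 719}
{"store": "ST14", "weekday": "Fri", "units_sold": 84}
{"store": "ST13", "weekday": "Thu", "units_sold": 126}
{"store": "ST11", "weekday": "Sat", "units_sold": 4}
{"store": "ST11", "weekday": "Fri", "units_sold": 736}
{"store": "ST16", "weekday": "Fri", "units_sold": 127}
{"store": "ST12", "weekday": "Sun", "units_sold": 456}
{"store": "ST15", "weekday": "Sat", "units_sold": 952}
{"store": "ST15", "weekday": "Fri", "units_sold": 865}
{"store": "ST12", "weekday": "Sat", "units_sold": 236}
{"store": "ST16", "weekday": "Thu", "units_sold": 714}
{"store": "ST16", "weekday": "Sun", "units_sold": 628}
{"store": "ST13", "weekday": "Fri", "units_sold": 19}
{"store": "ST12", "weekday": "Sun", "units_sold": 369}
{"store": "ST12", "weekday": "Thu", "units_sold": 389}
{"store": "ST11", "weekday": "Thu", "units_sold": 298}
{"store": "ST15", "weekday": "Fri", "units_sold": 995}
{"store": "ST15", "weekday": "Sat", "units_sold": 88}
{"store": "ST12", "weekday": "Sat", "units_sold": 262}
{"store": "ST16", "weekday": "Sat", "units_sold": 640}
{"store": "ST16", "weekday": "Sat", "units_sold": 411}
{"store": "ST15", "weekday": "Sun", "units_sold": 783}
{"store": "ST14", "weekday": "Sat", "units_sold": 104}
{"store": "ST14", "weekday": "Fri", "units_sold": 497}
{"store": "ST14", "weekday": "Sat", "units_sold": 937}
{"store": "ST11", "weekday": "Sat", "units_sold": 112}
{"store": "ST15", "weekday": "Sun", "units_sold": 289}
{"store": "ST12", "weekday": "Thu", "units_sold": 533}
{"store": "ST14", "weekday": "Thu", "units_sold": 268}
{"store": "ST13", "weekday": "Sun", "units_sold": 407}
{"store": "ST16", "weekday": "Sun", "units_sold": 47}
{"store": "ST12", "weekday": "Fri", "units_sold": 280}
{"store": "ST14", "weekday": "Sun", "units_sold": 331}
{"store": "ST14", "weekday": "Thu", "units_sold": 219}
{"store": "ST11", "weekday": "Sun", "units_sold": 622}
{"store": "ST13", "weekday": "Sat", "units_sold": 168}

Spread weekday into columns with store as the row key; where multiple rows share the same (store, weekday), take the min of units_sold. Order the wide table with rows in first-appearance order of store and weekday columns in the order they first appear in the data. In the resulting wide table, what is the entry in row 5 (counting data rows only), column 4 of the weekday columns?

With rows in first-appearance order of store, row 5 is store=ST14. weekday columns in first-appearance order: Sun, Sat, Thu, Fri; column 4 is Fri.
Long rows with store=ST14, weekday=Fri: min(84, 497) = 84.

84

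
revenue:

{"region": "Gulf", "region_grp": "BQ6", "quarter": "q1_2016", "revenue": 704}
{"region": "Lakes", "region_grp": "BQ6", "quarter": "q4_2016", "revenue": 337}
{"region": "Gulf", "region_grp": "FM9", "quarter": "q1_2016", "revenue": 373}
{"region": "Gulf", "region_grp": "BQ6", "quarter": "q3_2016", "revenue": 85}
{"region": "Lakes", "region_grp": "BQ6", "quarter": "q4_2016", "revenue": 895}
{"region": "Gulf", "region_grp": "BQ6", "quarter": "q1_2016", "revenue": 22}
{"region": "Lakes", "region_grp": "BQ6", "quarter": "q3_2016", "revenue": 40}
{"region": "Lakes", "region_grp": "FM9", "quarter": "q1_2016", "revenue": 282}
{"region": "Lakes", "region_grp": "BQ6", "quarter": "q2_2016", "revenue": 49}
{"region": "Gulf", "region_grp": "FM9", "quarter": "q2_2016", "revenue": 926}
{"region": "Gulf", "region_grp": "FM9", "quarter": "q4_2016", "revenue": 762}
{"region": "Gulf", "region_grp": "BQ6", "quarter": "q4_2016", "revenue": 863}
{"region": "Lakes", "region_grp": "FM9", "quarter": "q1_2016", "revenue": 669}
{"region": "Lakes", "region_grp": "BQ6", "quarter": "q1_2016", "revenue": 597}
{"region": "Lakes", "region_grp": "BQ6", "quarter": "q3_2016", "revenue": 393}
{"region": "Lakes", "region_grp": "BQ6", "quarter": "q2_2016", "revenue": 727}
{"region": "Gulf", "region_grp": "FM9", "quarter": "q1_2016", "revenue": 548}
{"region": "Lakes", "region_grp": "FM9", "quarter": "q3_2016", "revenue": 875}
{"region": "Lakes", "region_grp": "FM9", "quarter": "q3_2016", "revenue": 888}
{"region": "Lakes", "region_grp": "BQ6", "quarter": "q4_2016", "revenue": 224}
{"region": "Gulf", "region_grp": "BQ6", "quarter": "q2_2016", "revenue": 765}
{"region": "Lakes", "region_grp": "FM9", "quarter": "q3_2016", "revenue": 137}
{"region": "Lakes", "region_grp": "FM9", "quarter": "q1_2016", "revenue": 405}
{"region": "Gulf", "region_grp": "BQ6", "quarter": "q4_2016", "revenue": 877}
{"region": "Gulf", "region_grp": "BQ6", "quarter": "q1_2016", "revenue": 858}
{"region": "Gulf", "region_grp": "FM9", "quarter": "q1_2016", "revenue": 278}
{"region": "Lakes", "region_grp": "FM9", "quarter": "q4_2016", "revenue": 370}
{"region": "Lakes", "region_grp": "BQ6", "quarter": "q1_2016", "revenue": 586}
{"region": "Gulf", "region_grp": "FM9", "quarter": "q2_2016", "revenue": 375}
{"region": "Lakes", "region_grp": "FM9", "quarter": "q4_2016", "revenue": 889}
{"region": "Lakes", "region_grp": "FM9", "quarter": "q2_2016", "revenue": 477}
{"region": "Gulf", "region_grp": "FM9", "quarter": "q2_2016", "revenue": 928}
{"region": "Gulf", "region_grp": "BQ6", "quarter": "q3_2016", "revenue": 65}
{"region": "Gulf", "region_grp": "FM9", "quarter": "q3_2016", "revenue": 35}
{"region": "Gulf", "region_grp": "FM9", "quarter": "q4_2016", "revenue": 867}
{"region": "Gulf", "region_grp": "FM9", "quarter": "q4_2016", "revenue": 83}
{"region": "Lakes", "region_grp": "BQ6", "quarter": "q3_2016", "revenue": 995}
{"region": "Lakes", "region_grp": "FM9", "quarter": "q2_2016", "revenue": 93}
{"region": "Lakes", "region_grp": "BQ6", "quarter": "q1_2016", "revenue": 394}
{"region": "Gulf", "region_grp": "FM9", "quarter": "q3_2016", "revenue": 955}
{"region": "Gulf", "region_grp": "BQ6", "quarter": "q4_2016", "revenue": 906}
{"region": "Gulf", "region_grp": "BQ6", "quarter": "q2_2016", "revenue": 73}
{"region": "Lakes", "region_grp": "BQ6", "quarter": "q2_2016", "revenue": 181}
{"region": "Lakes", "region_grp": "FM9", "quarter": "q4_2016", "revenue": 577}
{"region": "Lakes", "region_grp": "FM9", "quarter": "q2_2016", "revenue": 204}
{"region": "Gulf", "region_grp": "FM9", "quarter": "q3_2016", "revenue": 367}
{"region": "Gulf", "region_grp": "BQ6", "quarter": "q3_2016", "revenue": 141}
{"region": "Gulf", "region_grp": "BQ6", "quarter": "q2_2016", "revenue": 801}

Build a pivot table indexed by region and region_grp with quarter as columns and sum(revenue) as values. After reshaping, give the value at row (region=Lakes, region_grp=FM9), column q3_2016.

1900

Rows with region=Lakes, region_grp=FM9 and quarter=q3_2016: revenue values are 875, 888, 137.
875 + 888 + 137 = 1900.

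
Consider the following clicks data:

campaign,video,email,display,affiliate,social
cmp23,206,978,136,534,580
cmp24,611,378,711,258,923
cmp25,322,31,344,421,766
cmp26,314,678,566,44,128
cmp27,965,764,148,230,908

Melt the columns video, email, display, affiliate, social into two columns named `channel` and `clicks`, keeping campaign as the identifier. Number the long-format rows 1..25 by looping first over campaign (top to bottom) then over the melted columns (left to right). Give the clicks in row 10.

923

25 rows total (5 × 5). Row 10: index ⌊(10-1)/5⌋ = 1 into campaign → cmp24; (10-1) mod 5 = 4 into the melted columns → social.
So row 10 is (cmp24, social, 923); clicks = 923.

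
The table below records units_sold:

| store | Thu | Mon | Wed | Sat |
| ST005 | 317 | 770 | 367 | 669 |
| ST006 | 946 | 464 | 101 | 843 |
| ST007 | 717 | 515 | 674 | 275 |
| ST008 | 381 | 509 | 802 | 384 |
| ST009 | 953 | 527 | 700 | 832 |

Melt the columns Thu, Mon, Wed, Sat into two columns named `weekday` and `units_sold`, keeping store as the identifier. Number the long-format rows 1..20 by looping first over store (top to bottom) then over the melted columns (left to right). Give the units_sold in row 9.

20 rows total (5 × 4). Row 9: index ⌊(9-1)/4⌋ = 2 into store → ST007; (9-1) mod 4 = 0 into the melted columns → Thu.
So row 9 is (ST007, Thu, 717); units_sold = 717.

717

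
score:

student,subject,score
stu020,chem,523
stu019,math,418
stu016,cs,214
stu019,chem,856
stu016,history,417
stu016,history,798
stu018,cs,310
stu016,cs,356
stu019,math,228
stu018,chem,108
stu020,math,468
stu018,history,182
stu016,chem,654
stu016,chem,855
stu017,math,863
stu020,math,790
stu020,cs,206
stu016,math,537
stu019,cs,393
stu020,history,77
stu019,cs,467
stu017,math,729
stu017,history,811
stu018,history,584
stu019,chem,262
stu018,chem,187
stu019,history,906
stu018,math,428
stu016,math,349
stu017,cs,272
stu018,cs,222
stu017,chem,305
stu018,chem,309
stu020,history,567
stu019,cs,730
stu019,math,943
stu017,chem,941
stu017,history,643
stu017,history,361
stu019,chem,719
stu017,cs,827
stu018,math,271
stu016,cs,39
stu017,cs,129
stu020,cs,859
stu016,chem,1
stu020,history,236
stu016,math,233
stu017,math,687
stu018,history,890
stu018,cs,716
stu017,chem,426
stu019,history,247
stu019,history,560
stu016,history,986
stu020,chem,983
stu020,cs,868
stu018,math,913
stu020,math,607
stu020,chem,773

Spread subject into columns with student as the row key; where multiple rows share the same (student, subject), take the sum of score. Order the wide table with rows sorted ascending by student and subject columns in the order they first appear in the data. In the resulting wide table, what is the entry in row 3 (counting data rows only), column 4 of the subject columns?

With rows sorted ascending by student, row 3 is student=stu018. subject columns in first-appearance order: chem, math, cs, history; column 4 is history.
Long rows with student=stu018, subject=history: 182 + 584 + 890 = 1656.

1656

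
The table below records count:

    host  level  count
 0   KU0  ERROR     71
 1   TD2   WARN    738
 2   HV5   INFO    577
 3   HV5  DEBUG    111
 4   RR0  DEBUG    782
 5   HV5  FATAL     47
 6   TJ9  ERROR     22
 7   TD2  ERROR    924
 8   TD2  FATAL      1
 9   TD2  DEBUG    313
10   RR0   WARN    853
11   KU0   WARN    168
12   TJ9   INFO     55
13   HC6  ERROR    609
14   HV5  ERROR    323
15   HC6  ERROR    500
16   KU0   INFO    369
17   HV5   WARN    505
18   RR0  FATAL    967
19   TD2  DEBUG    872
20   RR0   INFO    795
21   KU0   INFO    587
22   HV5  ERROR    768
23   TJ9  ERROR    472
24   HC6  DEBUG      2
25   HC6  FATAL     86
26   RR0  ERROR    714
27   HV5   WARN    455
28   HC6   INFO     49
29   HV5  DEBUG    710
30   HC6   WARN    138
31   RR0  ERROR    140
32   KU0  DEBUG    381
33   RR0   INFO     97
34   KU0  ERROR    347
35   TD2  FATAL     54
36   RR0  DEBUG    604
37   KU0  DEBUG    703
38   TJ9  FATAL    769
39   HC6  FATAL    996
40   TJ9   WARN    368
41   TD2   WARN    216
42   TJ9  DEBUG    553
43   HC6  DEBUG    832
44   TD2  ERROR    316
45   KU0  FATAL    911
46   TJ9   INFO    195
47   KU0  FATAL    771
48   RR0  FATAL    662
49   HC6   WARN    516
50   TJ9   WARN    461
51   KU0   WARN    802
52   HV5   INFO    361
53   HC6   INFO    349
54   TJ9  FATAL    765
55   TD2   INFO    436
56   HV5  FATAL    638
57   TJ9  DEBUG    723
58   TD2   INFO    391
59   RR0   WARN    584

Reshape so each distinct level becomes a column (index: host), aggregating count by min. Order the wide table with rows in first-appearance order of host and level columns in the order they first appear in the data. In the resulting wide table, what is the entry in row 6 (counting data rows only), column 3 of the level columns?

49

With rows in first-appearance order of host, row 6 is host=HC6. level columns in first-appearance order: ERROR, WARN, INFO, DEBUG, FATAL; column 3 is INFO.
Long rows with host=HC6, level=INFO: min(49, 349) = 49.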